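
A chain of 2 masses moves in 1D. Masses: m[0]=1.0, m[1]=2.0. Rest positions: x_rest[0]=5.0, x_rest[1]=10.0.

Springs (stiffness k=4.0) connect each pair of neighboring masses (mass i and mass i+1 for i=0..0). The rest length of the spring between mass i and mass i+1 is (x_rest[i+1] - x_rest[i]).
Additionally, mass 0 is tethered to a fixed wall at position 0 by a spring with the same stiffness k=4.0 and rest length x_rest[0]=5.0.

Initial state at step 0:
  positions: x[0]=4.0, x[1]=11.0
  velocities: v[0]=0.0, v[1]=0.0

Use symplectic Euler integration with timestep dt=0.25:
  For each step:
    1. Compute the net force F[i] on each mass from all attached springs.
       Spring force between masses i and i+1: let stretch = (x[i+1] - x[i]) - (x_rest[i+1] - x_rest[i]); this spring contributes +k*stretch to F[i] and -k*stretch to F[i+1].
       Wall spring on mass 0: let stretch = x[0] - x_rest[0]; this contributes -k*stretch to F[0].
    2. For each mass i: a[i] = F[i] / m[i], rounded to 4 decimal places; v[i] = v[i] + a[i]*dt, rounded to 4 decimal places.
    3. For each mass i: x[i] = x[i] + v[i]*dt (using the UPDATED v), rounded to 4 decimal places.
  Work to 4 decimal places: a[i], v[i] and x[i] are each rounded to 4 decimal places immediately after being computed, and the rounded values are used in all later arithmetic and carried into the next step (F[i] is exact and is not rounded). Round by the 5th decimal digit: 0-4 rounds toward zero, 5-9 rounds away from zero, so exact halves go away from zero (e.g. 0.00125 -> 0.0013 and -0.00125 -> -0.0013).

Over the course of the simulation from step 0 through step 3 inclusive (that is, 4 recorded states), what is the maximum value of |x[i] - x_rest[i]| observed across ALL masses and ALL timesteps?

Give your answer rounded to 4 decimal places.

Answer: 1.5625

Derivation:
Step 0: x=[4.0000 11.0000] v=[0.0000 0.0000]
Step 1: x=[4.7500 10.7500] v=[3.0000 -1.0000]
Step 2: x=[5.8125 10.3750] v=[4.2500 -1.5000]
Step 3: x=[6.5625 10.0547] v=[3.0000 -1.2813]
Max displacement = 1.5625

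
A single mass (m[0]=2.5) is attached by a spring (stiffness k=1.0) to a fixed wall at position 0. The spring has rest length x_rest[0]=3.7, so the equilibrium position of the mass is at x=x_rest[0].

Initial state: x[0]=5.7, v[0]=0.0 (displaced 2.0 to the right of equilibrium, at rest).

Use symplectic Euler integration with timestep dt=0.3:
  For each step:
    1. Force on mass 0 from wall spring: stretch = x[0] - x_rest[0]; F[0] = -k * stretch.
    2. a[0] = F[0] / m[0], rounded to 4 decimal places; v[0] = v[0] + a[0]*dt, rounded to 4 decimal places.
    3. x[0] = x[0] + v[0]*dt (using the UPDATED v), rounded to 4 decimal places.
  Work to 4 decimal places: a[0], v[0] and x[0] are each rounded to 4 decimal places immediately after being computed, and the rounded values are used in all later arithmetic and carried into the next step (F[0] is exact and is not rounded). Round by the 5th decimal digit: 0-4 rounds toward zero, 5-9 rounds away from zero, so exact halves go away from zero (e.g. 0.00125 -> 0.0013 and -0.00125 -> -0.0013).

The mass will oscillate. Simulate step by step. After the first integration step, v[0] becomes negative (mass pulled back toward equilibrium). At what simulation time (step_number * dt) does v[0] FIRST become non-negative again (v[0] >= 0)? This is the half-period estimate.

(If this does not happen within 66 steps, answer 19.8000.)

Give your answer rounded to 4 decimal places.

Step 0: x=[5.7000] v=[0.0000]
Step 1: x=[5.6280] v=[-0.2400]
Step 2: x=[5.4866] v=[-0.4714]
Step 3: x=[5.2809] v=[-0.6858]
Step 4: x=[5.0183] v=[-0.8755]
Step 5: x=[4.7082] v=[-1.0337]
Step 6: x=[4.3618] v=[-1.1547]
Step 7: x=[3.9916] v=[-1.2341]
Step 8: x=[3.6109] v=[-1.2691]
Step 9: x=[3.2334] v=[-1.2584]
Step 10: x=[2.8727] v=[-1.2024]
Step 11: x=[2.5418] v=[-1.1031]
Step 12: x=[2.2526] v=[-0.9641]
Step 13: x=[2.0155] v=[-0.7904]
Step 14: x=[1.8390] v=[-0.5883]
Step 15: x=[1.7295] v=[-0.3650]
Step 16: x=[1.6910] v=[-0.1285]
Step 17: x=[1.7248] v=[0.1126]
First v>=0 after going negative at step 17, time=5.1000

Answer: 5.1000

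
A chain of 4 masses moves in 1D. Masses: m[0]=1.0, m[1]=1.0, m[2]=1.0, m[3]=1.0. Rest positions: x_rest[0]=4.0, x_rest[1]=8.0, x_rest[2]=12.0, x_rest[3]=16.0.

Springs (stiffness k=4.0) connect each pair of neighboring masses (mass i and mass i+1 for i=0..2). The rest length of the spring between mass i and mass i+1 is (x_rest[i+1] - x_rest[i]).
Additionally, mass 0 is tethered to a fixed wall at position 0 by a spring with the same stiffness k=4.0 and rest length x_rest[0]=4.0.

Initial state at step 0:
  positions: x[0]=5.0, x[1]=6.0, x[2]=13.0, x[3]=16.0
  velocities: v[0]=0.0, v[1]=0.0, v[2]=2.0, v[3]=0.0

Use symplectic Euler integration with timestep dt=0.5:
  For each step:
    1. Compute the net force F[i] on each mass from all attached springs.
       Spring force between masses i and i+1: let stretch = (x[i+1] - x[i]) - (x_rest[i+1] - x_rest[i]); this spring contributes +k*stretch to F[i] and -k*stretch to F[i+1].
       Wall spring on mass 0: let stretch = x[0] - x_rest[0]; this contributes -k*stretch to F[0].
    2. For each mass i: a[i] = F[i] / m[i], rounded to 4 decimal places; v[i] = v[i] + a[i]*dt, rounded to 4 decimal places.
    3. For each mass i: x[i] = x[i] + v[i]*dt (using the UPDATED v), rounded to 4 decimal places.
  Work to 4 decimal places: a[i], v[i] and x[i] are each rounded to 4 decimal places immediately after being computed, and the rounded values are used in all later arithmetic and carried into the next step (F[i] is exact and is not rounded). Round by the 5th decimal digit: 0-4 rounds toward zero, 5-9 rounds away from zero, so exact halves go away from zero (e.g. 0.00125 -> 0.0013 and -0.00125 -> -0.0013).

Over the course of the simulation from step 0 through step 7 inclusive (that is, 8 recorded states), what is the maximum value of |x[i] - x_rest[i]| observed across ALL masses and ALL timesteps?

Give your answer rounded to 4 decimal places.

Step 0: x=[5.0000 6.0000 13.0000 16.0000] v=[0.0000 0.0000 2.0000 0.0000]
Step 1: x=[1.0000 12.0000 10.0000 17.0000] v=[-8.0000 12.0000 -6.0000 2.0000]
Step 2: x=[7.0000 5.0000 16.0000 15.0000] v=[12.0000 -14.0000 12.0000 -4.0000]
Step 3: x=[4.0000 11.0000 10.0000 18.0000] v=[-6.0000 12.0000 -12.0000 6.0000]
Step 4: x=[4.0000 9.0000 13.0000 17.0000] v=[0.0000 -4.0000 6.0000 -2.0000]
Step 5: x=[5.0000 6.0000 16.0000 16.0000] v=[2.0000 -6.0000 6.0000 -2.0000]
Step 6: x=[2.0000 12.0000 9.0000 19.0000] v=[-6.0000 12.0000 -14.0000 6.0000]
Step 7: x=[7.0000 5.0000 15.0000 16.0000] v=[10.0000 -14.0000 12.0000 -6.0000]
Max displacement = 4.0000

Answer: 4.0000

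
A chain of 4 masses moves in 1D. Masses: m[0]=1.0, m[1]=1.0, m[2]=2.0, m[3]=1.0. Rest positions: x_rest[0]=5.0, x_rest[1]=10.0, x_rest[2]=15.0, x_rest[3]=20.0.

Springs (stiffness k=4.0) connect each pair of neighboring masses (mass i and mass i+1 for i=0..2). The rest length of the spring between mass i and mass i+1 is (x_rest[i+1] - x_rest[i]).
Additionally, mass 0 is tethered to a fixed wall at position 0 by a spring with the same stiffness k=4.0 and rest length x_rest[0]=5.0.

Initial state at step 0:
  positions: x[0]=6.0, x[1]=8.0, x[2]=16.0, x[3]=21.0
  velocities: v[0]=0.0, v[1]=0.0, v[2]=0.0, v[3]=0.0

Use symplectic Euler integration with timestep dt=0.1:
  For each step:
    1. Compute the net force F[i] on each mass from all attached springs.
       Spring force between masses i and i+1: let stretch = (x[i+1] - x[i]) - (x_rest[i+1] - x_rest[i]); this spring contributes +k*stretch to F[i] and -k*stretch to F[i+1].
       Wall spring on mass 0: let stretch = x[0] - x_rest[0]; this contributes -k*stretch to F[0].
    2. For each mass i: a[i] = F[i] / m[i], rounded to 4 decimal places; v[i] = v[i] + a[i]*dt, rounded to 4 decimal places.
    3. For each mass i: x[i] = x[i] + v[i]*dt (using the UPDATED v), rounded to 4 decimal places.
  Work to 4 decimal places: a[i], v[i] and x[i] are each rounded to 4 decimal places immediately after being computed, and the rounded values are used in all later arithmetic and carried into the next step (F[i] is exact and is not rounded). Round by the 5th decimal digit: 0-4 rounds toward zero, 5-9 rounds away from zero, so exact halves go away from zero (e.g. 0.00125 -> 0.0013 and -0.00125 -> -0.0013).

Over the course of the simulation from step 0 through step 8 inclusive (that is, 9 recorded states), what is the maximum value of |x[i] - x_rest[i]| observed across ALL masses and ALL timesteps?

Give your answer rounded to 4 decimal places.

Step 0: x=[6.0000 8.0000 16.0000 21.0000] v=[0.0000 0.0000 0.0000 0.0000]
Step 1: x=[5.8400 8.2400 15.9400 21.0000] v=[-1.6000 2.4000 -0.6000 0.0000]
Step 2: x=[5.5424 8.6920 15.8272 20.9976] v=[-2.9760 4.5200 -1.1280 -0.0240]
Step 3: x=[5.1491 9.3034 15.6751 20.9884] v=[-3.9331 6.1142 -1.5210 -0.0922]
Step 4: x=[4.7160 10.0035 15.5018 20.9667] v=[-4.3310 7.0012 -1.7327 -0.2175]
Step 5: x=[4.3058 10.7121 15.3279 20.9264] v=[-4.1024 7.0855 -1.7394 -0.4035]
Step 6: x=[3.9796 11.3490 15.1736 20.8621] v=[-3.2622 6.3693 -1.5429 -0.6429]
Step 7: x=[3.7890 11.8441 15.0566 20.7703] v=[-1.9063 4.9514 -1.1701 -0.9183]
Step 8: x=[3.7690 12.1455 14.9896 20.6499] v=[-0.1999 3.0144 -0.6699 -1.2038]
Max displacement = 2.1455

Answer: 2.1455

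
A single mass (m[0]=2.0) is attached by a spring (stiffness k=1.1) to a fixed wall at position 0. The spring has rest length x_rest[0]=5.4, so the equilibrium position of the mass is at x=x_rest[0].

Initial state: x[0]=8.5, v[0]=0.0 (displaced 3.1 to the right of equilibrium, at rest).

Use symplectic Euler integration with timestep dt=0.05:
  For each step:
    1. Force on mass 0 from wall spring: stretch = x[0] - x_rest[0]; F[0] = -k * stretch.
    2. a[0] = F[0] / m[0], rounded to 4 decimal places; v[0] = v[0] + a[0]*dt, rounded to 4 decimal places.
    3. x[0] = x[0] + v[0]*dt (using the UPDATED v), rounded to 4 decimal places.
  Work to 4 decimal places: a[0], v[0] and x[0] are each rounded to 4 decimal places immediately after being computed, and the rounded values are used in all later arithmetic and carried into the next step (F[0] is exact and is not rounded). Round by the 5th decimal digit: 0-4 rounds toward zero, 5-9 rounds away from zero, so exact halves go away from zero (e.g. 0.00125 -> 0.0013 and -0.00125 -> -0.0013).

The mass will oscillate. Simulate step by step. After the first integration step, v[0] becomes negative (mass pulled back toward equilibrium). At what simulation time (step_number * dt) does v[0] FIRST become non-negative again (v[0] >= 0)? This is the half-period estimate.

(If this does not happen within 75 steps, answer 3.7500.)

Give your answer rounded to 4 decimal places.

Answer: 3.7500

Derivation:
Step 0: x=[8.5000] v=[0.0000]
Step 1: x=[8.4957] v=[-0.0853]
Step 2: x=[8.4872] v=[-0.1704]
Step 3: x=[8.4744] v=[-0.2553]
Step 4: x=[8.4574] v=[-0.3398]
Step 5: x=[8.4362] v=[-0.4239]
Step 6: x=[8.4108] v=[-0.5074]
Step 7: x=[8.3813] v=[-0.5902]
Step 8: x=[8.3477] v=[-0.6722]
Step 9: x=[8.3100] v=[-0.7533]
Step 10: x=[8.2683] v=[-0.8333]
Step 11: x=[8.2227] v=[-0.9122]
Step 12: x=[8.1732] v=[-0.9898]
Step 13: x=[8.1199] v=[-1.0661]
Step 14: x=[8.0629] v=[-1.1409]
Step 15: x=[8.0022] v=[-1.2141]
Step 16: x=[7.9379] v=[-1.2857]
Step 17: x=[7.8701] v=[-1.3555]
Step 18: x=[7.7989] v=[-1.4234]
Step 19: x=[7.7244] v=[-1.4894]
Step 20: x=[7.6467] v=[-1.5533]
Step 21: x=[7.5659] v=[-1.6151]
Step 22: x=[7.4822] v=[-1.6747]
Step 23: x=[7.3956] v=[-1.7320]
Step 24: x=[7.3063] v=[-1.7869]
Step 25: x=[7.2143] v=[-1.8393]
Step 26: x=[7.1198] v=[-1.8892]
Step 27: x=[7.0230] v=[-1.9365]
Step 28: x=[6.9239] v=[-1.9811]
Step 29: x=[6.8228] v=[-2.0230]
Step 30: x=[6.7197] v=[-2.0621]
Step 31: x=[6.6148] v=[-2.0984]
Step 32: x=[6.5082] v=[-2.1318]
Step 33: x=[6.4001] v=[-2.1623]
Step 34: x=[6.2906] v=[-2.1898]
Step 35: x=[6.1799] v=[-2.2143]
Step 36: x=[6.0681] v=[-2.2357]
Step 37: x=[5.9554] v=[-2.2541]
Step 38: x=[5.8419] v=[-2.2694]
Step 39: x=[5.7278] v=[-2.2816]
Step 40: x=[5.6133] v=[-2.2906]
Step 41: x=[5.4985] v=[-2.2965]
Step 42: x=[5.3835] v=[-2.2992]
Step 43: x=[5.2686] v=[-2.2987]
Step 44: x=[5.1538] v=[-2.2951]
Step 45: x=[5.0394] v=[-2.2883]
Step 46: x=[4.9255] v=[-2.2784]
Step 47: x=[4.8122] v=[-2.2654]
Step 48: x=[4.6997] v=[-2.2492]
Step 49: x=[4.5882] v=[-2.2299]
Step 50: x=[4.4778] v=[-2.2076]
Step 51: x=[4.3687] v=[-2.1822]
Step 52: x=[4.2610] v=[-2.1538]
Step 53: x=[4.1549] v=[-2.1225]
Step 54: x=[4.0505] v=[-2.0883]
Step 55: x=[3.9479] v=[-2.0512]
Step 56: x=[3.8473] v=[-2.0113]
Step 57: x=[3.7489] v=[-1.9686]
Step 58: x=[3.6527] v=[-1.9232]
Step 59: x=[3.5589] v=[-1.8752]
Step 60: x=[3.4677] v=[-1.8246]
Step 61: x=[3.3791] v=[-1.7715]
Step 62: x=[3.2933] v=[-1.7159]
Step 63: x=[3.2104] v=[-1.6580]
Step 64: x=[3.1305] v=[-1.5978]
Step 65: x=[3.0537] v=[-1.5354]
Step 66: x=[2.9802] v=[-1.4709]
Step 67: x=[2.9100] v=[-1.4044]
Step 68: x=[2.8432] v=[-1.3359]
Step 69: x=[2.7799] v=[-1.2656]
Step 70: x=[2.7202] v=[-1.1935]
Step 71: x=[2.6642] v=[-1.1198]
Step 72: x=[2.6120] v=[-1.0446]
Step 73: x=[2.5636] v=[-0.9679]
Step 74: x=[2.5191] v=[-0.8899]
Step 75: x=[2.4786] v=[-0.8107]
v[0] did not become non-negative within 75 steps; using fallback time=3.7500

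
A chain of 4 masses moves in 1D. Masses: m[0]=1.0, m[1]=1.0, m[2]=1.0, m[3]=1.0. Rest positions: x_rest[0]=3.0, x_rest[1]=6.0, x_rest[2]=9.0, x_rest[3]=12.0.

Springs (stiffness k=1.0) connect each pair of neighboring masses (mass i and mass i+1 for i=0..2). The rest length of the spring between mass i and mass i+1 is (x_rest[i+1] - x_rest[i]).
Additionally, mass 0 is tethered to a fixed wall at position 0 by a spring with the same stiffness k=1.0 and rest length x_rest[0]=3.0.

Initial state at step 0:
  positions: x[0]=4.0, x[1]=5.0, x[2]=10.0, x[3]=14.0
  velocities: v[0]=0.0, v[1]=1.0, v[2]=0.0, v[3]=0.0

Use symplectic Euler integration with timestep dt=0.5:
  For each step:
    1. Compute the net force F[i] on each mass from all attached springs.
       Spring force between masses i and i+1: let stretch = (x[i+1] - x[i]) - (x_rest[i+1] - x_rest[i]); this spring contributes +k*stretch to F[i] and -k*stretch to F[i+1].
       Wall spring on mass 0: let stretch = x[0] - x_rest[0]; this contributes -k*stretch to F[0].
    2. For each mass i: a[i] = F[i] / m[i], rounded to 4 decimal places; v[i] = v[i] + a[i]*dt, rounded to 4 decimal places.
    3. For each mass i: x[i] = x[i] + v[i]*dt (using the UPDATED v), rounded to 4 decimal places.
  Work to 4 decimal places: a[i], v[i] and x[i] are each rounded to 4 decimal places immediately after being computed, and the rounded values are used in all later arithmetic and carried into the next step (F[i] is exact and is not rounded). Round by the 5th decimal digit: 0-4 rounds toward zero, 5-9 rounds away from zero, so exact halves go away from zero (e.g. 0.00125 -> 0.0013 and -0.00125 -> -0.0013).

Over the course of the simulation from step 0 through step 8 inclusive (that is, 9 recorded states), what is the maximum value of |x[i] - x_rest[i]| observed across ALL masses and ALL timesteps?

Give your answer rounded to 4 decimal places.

Step 0: x=[4.0000 5.0000 10.0000 14.0000] v=[0.0000 1.0000 0.0000 0.0000]
Step 1: x=[3.2500 6.5000 9.7500 13.7500] v=[-1.5000 3.0000 -0.5000 -0.5000]
Step 2: x=[2.5000 8.0000 9.6875 13.2500] v=[-1.5000 3.0000 -0.1250 -1.0000]
Step 3: x=[2.5000 8.5469 10.0938 12.6094] v=[0.0000 1.0938 0.8125 -1.2813]
Step 4: x=[3.3868 7.9688 10.7423 12.0899] v=[1.7735 -1.1562 1.2969 -1.0391]
Step 5: x=[4.5724 6.9386 11.0343 11.9835] v=[2.3711 -2.0605 0.5840 -0.2129]
Step 6: x=[5.2064 6.3407 10.5397 12.3898] v=[1.2680 -1.1958 -0.9893 0.8125]
Step 7: x=[4.8224 6.5090 9.4578 13.0836] v=[-0.7681 0.3366 -2.1638 1.3875]
Step 8: x=[3.6544 6.9929 8.5452 13.6209] v=[-2.3360 0.9677 -1.8253 1.0746]
Max displacement = 2.5469

Answer: 2.5469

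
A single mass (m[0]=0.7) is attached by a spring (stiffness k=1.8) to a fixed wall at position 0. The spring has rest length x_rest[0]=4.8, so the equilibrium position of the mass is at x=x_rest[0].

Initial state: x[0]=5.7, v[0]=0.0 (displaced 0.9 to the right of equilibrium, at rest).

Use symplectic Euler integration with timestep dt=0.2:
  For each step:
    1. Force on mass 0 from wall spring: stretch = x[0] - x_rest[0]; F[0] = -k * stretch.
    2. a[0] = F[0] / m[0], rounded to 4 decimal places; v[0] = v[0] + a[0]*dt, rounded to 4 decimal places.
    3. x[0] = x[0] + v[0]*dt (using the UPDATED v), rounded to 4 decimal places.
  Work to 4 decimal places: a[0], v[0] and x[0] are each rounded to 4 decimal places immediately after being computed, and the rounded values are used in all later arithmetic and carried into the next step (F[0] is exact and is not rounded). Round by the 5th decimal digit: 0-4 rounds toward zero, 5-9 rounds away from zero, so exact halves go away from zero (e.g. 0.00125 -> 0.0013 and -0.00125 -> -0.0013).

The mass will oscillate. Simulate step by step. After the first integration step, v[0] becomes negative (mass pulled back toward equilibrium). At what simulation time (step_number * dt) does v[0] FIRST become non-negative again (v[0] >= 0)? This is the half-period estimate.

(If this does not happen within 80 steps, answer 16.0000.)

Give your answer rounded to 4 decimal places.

Step 0: x=[5.7000] v=[0.0000]
Step 1: x=[5.6074] v=[-0.4629]
Step 2: x=[5.4318] v=[-0.8781]
Step 3: x=[5.1912] v=[-1.2030]
Step 4: x=[4.9104] v=[-1.4042]
Step 5: x=[4.6182] v=[-1.4610]
Step 6: x=[4.3447] v=[-1.3675]
Step 7: x=[4.1180] v=[-1.1333]
Step 8: x=[3.9615] v=[-0.7826]
Step 9: x=[3.8912] v=[-0.3514]
Step 10: x=[3.9144] v=[0.1160]
First v>=0 after going negative at step 10, time=2.0000

Answer: 2.0000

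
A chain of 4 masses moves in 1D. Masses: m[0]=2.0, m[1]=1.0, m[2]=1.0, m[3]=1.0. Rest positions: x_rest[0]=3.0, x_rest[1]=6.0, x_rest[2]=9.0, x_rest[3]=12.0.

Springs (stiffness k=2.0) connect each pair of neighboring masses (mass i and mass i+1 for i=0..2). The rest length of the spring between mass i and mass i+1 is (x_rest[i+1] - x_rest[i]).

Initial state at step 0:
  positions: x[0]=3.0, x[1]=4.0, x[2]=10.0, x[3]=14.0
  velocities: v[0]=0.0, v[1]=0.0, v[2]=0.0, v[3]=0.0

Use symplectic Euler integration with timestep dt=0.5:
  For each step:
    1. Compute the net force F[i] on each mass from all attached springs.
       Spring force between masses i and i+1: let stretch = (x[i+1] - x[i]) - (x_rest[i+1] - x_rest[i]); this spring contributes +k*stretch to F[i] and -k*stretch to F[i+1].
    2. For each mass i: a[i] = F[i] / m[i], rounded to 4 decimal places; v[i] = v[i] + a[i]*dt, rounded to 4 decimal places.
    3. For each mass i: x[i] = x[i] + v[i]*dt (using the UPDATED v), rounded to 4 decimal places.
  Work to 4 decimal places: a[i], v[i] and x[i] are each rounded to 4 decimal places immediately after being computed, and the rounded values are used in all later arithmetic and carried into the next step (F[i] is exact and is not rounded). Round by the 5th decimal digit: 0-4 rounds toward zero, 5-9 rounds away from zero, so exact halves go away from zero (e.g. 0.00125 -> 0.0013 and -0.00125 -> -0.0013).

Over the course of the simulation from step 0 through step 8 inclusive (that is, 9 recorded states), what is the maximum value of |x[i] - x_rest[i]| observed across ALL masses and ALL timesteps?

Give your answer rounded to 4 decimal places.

Answer: 2.5390

Derivation:
Step 0: x=[3.0000 4.0000 10.0000 14.0000] v=[0.0000 0.0000 0.0000 0.0000]
Step 1: x=[2.5000 6.5000 9.0000 13.5000] v=[-1.0000 5.0000 -2.0000 -1.0000]
Step 2: x=[2.2500 8.2500 9.0000 12.2500] v=[-0.5000 3.5000 0.0000 -2.5000]
Step 3: x=[2.7500 7.3750 10.2500 10.8750] v=[1.0000 -1.7500 2.5000 -2.7500]
Step 4: x=[3.6563 5.6250 10.3750 10.6875] v=[1.8125 -3.5000 0.2500 -0.3750]
Step 5: x=[4.3048 5.2657 8.2813 11.8438] v=[1.2969 -0.7187 -4.1875 2.3125]
Step 6: x=[4.4435 5.9337 6.4610 12.7188] v=[0.2774 1.3360 -3.6406 1.7500]
Step 7: x=[4.2048 6.1203 7.5060 11.9649] v=[-0.4775 0.3731 2.0899 -1.5078]
Step 8: x=[3.6949 6.0420 10.0876 10.4816] v=[-1.0198 -0.1567 5.1631 -2.9667]
Max displacement = 2.5390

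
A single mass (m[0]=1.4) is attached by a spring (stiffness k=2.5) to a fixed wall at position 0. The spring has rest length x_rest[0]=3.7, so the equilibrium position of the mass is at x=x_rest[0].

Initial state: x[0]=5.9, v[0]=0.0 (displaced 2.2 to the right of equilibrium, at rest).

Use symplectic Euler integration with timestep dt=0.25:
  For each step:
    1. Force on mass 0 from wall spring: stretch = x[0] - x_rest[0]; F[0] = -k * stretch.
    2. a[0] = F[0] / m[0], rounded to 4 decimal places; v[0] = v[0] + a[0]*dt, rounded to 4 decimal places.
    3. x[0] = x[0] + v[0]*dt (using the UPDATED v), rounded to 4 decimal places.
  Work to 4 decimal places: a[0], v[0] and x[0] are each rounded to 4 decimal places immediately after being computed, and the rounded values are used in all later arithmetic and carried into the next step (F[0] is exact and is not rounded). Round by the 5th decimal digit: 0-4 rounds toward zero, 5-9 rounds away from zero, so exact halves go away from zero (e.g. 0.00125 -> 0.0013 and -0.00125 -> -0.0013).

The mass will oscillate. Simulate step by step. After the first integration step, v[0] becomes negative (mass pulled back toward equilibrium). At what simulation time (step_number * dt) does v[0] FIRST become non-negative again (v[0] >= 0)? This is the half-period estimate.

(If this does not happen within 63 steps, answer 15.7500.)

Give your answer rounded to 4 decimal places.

Answer: 2.5000

Derivation:
Step 0: x=[5.9000] v=[0.0000]
Step 1: x=[5.6545] v=[-0.9822]
Step 2: x=[5.1908] v=[-1.8548]
Step 3: x=[4.5607] v=[-2.5203]
Step 4: x=[3.8346] v=[-2.9046]
Step 5: x=[3.0934] v=[-2.9647]
Step 6: x=[2.4199] v=[-2.6939]
Step 7: x=[1.8893] v=[-2.1224]
Step 8: x=[1.5608] v=[-1.3141]
Step 9: x=[1.4710] v=[-0.3591]
Step 10: x=[1.6300] v=[0.6360]
First v>=0 after going negative at step 10, time=2.5000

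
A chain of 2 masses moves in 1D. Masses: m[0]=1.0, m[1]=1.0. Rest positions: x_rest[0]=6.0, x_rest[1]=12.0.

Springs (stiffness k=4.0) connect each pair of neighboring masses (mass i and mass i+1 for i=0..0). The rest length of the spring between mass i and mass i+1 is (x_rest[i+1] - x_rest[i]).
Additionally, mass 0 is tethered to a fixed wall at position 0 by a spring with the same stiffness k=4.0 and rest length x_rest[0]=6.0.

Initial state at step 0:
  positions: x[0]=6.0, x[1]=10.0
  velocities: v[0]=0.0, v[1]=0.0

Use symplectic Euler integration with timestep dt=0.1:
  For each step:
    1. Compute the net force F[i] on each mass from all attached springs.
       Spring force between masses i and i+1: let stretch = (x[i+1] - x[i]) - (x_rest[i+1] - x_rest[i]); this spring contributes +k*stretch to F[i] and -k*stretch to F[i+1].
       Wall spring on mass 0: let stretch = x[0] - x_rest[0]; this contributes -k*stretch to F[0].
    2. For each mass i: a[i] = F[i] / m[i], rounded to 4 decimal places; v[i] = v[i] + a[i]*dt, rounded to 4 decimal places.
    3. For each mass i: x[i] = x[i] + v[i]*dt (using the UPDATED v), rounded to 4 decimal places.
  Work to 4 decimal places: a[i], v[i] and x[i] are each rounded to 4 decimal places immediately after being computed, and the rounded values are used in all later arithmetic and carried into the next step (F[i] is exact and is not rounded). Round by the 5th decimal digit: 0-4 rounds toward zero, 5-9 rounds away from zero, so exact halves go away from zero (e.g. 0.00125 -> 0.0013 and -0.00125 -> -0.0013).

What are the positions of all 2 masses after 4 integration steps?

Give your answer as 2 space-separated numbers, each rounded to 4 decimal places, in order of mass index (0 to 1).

Step 0: x=[6.0000 10.0000] v=[0.0000 0.0000]
Step 1: x=[5.9200 10.0800] v=[-0.8000 0.8000]
Step 2: x=[5.7696 10.2336] v=[-1.5040 1.5360]
Step 3: x=[5.5670 10.4486] v=[-2.0262 2.1504]
Step 4: x=[5.3370 10.7084] v=[-2.3004 2.5978]

Answer: 5.3370 10.7084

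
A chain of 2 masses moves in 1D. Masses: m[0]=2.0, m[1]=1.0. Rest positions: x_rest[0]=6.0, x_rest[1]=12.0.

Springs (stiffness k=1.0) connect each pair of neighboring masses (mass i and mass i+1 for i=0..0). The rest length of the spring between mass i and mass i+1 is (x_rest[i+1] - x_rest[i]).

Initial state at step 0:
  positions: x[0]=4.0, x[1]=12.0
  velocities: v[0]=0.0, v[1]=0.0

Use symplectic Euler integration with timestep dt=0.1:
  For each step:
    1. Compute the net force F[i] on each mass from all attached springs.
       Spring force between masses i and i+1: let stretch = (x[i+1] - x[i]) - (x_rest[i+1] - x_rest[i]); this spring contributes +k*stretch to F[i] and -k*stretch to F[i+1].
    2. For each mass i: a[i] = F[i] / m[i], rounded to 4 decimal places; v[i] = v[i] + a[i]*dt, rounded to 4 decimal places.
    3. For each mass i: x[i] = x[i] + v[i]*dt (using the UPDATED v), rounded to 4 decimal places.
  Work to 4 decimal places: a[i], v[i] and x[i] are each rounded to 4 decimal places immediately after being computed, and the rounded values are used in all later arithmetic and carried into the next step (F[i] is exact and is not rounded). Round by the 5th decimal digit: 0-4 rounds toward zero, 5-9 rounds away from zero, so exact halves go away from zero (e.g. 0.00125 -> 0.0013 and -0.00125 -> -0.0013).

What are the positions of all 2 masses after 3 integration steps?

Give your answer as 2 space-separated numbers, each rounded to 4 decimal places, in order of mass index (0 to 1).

Answer: 4.0593 11.8815

Derivation:
Step 0: x=[4.0000 12.0000] v=[0.0000 0.0000]
Step 1: x=[4.0100 11.9800] v=[0.1000 -0.2000]
Step 2: x=[4.0299 11.9403] v=[0.1985 -0.3970]
Step 3: x=[4.0593 11.8815] v=[0.2940 -0.5880]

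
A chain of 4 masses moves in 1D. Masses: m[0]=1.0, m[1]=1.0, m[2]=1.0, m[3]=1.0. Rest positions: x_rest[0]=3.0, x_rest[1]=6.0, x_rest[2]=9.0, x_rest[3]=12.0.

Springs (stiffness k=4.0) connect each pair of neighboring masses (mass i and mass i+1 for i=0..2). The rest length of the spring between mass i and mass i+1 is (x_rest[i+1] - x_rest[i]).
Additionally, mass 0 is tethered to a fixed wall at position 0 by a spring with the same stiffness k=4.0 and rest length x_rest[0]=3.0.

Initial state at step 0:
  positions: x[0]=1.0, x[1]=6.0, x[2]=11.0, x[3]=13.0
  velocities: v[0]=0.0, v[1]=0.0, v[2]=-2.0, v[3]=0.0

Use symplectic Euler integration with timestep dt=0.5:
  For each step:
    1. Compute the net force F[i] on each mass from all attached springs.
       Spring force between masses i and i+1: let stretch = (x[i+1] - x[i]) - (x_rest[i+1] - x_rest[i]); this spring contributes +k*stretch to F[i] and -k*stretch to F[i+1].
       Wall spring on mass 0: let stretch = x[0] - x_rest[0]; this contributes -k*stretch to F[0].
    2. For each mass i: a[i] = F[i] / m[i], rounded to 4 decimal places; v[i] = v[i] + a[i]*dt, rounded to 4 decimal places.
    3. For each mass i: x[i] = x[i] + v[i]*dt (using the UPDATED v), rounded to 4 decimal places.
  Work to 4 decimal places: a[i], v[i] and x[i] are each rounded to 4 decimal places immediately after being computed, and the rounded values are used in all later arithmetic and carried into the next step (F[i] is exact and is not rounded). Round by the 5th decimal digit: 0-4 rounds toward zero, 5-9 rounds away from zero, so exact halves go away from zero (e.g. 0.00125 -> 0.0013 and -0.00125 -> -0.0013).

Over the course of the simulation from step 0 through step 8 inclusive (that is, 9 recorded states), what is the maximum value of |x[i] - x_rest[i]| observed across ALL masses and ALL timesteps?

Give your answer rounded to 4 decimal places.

Step 0: x=[1.0000 6.0000 11.0000 13.0000] v=[0.0000 0.0000 -2.0000 0.0000]
Step 1: x=[5.0000 6.0000 7.0000 14.0000] v=[8.0000 0.0000 -8.0000 2.0000]
Step 2: x=[5.0000 6.0000 9.0000 11.0000] v=[0.0000 0.0000 4.0000 -6.0000]
Step 3: x=[1.0000 8.0000 10.0000 9.0000] v=[-8.0000 4.0000 2.0000 -4.0000]
Step 4: x=[3.0000 5.0000 8.0000 11.0000] v=[4.0000 -6.0000 -4.0000 4.0000]
Step 5: x=[4.0000 3.0000 6.0000 13.0000] v=[2.0000 -4.0000 -4.0000 4.0000]
Step 6: x=[0.0000 5.0000 8.0000 11.0000] v=[-8.0000 4.0000 4.0000 -4.0000]
Step 7: x=[1.0000 5.0000 10.0000 9.0000] v=[2.0000 0.0000 4.0000 -4.0000]
Step 8: x=[5.0000 6.0000 6.0000 11.0000] v=[8.0000 2.0000 -8.0000 4.0000]
Max displacement = 3.0000

Answer: 3.0000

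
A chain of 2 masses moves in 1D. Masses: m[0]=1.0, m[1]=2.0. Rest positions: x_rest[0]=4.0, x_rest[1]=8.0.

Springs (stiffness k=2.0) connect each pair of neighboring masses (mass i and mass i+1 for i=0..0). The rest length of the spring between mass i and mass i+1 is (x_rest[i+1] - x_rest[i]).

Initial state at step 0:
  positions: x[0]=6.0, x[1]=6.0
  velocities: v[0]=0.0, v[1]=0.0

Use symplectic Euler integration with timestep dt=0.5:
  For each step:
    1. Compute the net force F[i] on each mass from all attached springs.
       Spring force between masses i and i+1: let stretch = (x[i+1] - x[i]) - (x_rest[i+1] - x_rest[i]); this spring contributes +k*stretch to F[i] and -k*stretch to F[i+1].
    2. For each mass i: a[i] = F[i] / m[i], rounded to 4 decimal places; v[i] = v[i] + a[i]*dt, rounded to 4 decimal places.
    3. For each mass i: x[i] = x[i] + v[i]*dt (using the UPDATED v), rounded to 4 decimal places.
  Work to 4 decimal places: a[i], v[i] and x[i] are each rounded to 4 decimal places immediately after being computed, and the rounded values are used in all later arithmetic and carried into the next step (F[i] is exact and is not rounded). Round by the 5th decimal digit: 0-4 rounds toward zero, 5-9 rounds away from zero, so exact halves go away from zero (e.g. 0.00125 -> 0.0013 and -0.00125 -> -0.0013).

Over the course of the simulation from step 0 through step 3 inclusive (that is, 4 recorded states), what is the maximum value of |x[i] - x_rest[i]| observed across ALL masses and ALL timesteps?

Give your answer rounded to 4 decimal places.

Step 0: x=[6.0000 6.0000] v=[0.0000 0.0000]
Step 1: x=[4.0000 7.0000] v=[-4.0000 2.0000]
Step 2: x=[1.5000 8.2500] v=[-5.0000 2.5000]
Step 3: x=[0.3750 8.8125] v=[-2.2500 1.1250]
Max displacement = 3.6250

Answer: 3.6250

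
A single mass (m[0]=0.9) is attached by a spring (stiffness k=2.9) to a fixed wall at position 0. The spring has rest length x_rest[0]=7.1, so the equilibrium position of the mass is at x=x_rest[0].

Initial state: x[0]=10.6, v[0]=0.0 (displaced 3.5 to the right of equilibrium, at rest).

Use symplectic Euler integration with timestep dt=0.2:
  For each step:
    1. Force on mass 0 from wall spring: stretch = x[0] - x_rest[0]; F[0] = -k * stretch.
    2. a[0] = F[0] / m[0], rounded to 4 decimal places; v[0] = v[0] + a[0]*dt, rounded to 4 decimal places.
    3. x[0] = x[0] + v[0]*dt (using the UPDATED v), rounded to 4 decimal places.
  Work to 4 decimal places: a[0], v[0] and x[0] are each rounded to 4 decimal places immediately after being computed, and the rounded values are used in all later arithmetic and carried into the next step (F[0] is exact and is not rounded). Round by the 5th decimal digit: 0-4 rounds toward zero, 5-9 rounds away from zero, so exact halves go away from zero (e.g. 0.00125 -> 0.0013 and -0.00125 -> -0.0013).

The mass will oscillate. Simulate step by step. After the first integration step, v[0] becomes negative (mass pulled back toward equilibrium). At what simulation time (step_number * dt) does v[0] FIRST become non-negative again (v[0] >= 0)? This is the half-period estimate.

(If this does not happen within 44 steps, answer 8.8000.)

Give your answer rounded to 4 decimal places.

Answer: 1.8000

Derivation:
Step 0: x=[10.6000] v=[0.0000]
Step 1: x=[10.1489] v=[-2.2556]
Step 2: x=[9.3048] v=[-4.2204]
Step 3: x=[8.1765] v=[-5.6413]
Step 4: x=[6.9095] v=[-6.3350]
Step 5: x=[5.6671] v=[-6.2122]
Step 6: x=[4.6093] v=[-5.2888]
Step 7: x=[3.8726] v=[-3.6837]
Step 8: x=[3.5518] v=[-1.6038]
Step 9: x=[3.6884] v=[0.6828]
First v>=0 after going negative at step 9, time=1.8000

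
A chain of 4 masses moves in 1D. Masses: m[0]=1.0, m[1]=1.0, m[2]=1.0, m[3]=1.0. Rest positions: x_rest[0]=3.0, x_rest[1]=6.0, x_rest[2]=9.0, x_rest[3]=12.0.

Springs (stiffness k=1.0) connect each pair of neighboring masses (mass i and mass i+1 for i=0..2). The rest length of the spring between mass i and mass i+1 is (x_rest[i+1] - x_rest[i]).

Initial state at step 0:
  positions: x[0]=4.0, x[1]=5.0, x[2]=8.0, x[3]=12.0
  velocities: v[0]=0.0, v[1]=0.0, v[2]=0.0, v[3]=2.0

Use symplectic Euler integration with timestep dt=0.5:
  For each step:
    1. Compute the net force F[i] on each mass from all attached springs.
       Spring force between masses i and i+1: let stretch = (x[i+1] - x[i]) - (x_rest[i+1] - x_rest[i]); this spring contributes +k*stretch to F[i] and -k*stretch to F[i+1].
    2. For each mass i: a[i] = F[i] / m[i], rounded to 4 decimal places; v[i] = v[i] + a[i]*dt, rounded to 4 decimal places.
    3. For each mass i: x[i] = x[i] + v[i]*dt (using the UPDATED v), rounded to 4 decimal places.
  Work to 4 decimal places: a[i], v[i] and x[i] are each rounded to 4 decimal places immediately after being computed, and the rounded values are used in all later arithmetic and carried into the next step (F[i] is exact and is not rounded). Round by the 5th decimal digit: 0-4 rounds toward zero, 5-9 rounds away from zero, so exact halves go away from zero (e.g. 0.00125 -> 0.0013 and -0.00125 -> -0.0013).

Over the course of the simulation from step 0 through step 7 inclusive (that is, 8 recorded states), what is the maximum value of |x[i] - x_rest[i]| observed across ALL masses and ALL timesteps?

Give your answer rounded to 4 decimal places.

Step 0: x=[4.0000 5.0000 8.0000 12.0000] v=[0.0000 0.0000 0.0000 2.0000]
Step 1: x=[3.5000 5.5000 8.2500 12.7500] v=[-1.0000 1.0000 0.5000 1.5000]
Step 2: x=[2.7500 6.1875 8.9375 13.1250] v=[-1.5000 1.3750 1.3750 0.7500]
Step 3: x=[2.1094 6.7032 9.9844 13.2032] v=[-1.2813 1.0313 2.0938 0.1563]
Step 4: x=[1.8672 6.8907 11.0157 13.2267] v=[-0.4844 0.3750 2.0626 0.0469]
Step 5: x=[2.1309 6.8536 11.5685 13.4474] v=[0.5274 -0.0743 1.1056 0.4414]
Step 6: x=[2.8253 6.8145 11.4123 13.9484] v=[1.3888 -0.0782 -0.3124 1.0020]
Step 7: x=[3.7670 6.9276 10.7407 14.5654] v=[1.8834 0.2261 -1.3433 1.2340]
Max displacement = 2.5685

Answer: 2.5685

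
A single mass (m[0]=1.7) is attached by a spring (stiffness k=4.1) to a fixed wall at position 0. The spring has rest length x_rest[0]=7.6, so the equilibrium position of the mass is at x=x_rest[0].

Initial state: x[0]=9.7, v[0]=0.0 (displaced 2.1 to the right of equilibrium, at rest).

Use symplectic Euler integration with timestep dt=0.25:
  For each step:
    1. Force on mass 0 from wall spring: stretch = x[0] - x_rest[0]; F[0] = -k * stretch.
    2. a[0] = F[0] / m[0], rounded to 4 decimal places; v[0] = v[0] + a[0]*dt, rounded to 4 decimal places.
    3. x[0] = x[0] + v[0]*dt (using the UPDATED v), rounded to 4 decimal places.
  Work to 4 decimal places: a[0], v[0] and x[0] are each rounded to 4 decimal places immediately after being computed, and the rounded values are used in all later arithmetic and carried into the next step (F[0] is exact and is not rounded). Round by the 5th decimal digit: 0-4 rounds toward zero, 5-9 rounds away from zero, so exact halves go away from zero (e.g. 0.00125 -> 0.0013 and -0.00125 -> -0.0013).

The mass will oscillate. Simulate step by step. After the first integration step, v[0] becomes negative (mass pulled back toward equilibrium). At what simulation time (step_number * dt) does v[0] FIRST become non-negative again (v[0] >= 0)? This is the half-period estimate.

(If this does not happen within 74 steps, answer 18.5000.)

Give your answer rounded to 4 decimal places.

Step 0: x=[9.7000] v=[0.0000]
Step 1: x=[9.3835] v=[-1.2662]
Step 2: x=[8.7981] v=[-2.3416]
Step 3: x=[8.0321] v=[-3.0640]
Step 4: x=[7.2010] v=[-3.3245]
Step 5: x=[6.4300] v=[-3.0839]
Step 6: x=[5.8354] v=[-2.3785]
Step 7: x=[5.5068] v=[-1.3146]
Step 8: x=[5.4937] v=[-0.0525]
Step 9: x=[5.7981] v=[1.2175]
First v>=0 after going negative at step 9, time=2.2500

Answer: 2.2500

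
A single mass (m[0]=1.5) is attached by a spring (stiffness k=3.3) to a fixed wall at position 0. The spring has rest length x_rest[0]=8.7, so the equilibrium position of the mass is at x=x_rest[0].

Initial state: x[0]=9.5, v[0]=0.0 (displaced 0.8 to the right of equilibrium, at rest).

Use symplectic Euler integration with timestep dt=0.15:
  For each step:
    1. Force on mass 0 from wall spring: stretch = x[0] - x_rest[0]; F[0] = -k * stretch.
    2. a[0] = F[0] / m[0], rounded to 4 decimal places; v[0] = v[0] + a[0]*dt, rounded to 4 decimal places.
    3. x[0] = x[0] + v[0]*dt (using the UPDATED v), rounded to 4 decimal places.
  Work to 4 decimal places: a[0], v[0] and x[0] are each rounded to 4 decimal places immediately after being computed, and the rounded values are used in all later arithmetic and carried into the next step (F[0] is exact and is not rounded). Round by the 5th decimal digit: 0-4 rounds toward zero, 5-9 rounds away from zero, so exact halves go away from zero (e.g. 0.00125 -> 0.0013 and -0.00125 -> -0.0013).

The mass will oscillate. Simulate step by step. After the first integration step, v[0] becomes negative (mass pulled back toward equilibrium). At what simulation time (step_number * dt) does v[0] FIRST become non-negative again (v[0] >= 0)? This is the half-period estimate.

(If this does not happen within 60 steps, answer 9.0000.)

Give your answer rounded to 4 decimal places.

Answer: 2.2500

Derivation:
Step 0: x=[9.5000] v=[0.0000]
Step 1: x=[9.4604] v=[-0.2640]
Step 2: x=[9.3832] v=[-0.5149]
Step 3: x=[9.2721] v=[-0.7404]
Step 4: x=[9.1327] v=[-0.9292]
Step 5: x=[8.9719] v=[-1.0720]
Step 6: x=[8.7976] v=[-1.1617]
Step 7: x=[8.6185] v=[-1.1939]
Step 8: x=[8.4435] v=[-1.1670]
Step 9: x=[8.2811] v=[-1.0824]
Step 10: x=[8.1395] v=[-0.9442]
Step 11: x=[8.0256] v=[-0.7592]
Step 12: x=[7.9451] v=[-0.5366]
Step 13: x=[7.9020] v=[-0.2875]
Step 14: x=[7.8984] v=[-0.0242]
Step 15: x=[7.9344] v=[0.2403]
First v>=0 after going negative at step 15, time=2.2500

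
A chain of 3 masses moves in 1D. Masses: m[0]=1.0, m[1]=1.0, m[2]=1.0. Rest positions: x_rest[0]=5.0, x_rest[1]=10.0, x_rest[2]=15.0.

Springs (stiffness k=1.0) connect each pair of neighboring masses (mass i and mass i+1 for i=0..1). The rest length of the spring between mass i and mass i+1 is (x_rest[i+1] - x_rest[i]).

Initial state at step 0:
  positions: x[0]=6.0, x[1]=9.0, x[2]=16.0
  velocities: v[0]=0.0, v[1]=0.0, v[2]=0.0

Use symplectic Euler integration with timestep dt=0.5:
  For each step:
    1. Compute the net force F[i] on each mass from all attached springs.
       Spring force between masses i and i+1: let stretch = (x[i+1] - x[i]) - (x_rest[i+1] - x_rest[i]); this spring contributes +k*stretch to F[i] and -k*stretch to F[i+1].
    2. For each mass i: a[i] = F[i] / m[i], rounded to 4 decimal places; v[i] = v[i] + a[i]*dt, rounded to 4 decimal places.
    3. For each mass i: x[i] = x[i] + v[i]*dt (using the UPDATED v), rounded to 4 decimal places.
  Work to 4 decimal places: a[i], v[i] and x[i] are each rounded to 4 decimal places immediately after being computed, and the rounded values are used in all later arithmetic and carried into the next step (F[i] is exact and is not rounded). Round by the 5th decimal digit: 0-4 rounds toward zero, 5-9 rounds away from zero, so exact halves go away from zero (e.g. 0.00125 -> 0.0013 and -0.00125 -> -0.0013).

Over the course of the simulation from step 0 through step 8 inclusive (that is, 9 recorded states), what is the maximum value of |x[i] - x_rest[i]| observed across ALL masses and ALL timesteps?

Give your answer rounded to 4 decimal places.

Answer: 1.8125

Derivation:
Step 0: x=[6.0000 9.0000 16.0000] v=[0.0000 0.0000 0.0000]
Step 1: x=[5.5000 10.0000 15.5000] v=[-1.0000 2.0000 -1.0000]
Step 2: x=[4.8750 11.2500 14.8750] v=[-1.2500 2.5000 -1.2500]
Step 3: x=[4.5938 11.8125 14.5938] v=[-0.5625 1.1250 -0.5625]
Step 4: x=[4.8673 11.2657 14.8673] v=[0.5469 -1.0937 0.5469]
Step 5: x=[5.4904 10.0197 15.4904] v=[1.2461 -2.4921 1.2461]
Step 6: x=[5.9958 9.0090 15.9958] v=[1.0108 -2.0214 1.0108]
Step 7: x=[6.0045 8.9917 16.0045] v=[0.0174 -0.0346 0.0174]
Step 8: x=[5.5100 9.9808 15.5100] v=[-0.9890 1.9782 -0.9890]
Max displacement = 1.8125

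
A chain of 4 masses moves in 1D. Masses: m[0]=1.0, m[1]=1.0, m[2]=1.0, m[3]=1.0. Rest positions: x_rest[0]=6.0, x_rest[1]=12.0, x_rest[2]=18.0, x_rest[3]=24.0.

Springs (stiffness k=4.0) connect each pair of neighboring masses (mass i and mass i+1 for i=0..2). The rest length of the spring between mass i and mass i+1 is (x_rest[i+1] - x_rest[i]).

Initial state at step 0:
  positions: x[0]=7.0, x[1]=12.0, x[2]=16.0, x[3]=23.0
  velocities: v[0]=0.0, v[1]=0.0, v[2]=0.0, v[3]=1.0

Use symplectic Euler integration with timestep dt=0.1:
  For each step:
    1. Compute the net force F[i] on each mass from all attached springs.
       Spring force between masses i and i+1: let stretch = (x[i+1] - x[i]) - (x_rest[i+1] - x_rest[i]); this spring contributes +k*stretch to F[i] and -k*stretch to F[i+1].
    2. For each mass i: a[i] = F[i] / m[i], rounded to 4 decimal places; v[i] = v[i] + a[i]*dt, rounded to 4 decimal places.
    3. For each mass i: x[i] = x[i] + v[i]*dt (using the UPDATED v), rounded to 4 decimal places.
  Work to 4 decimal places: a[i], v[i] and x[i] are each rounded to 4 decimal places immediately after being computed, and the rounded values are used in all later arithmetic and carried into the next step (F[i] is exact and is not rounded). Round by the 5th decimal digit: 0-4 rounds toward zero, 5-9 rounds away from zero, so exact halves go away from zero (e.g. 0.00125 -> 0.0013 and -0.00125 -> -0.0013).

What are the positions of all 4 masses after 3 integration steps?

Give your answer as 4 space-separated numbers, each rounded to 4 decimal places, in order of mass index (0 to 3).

Answer: 6.7603 11.7911 16.6731 23.0756

Derivation:
Step 0: x=[7.0000 12.0000 16.0000 23.0000] v=[0.0000 0.0000 0.0000 1.0000]
Step 1: x=[6.9600 11.9600 16.1200 23.0600] v=[-0.4000 -0.4000 1.2000 0.6000]
Step 2: x=[6.8800 11.8864 16.3512 23.0824] v=[-0.8000 -0.7360 2.3120 0.2240]
Step 3: x=[6.7603 11.7911 16.6731 23.0756] v=[-1.1974 -0.9526 3.2186 -0.0685]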